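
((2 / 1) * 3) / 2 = 3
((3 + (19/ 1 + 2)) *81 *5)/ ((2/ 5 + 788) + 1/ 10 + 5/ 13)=28080/ 2279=12.32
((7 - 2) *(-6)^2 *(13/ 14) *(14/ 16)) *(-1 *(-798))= 233415/ 2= 116707.50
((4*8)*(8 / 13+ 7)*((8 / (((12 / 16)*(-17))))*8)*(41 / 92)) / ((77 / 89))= -22419456 / 35581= -630.10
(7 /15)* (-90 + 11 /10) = -6223 /150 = -41.49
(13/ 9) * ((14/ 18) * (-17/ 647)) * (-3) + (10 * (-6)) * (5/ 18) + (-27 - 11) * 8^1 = -5600179/ 17469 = -320.58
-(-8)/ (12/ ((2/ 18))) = 2/ 27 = 0.07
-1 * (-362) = 362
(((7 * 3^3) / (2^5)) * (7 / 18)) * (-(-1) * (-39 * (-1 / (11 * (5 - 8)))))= -1911 / 704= -2.71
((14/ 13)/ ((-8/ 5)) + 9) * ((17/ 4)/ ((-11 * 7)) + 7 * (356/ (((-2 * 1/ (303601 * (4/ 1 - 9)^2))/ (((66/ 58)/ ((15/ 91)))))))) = -8706947720158041/ 16016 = -543640591917.96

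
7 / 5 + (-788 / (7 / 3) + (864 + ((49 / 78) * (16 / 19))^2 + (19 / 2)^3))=1385.34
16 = 16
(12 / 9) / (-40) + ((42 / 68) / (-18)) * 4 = -29 / 170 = -0.17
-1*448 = -448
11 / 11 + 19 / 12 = 31 / 12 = 2.58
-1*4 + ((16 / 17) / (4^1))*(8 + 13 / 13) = -32 / 17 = -1.88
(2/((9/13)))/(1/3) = 26/3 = 8.67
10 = 10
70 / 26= 2.69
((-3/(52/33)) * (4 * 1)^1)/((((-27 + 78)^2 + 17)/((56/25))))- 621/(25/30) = -4117266/5525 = -745.21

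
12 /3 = 4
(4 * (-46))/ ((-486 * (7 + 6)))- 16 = -50452/ 3159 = -15.97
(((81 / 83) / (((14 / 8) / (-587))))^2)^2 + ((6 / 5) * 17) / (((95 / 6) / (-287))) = 621478403552577790938276 / 54125028642475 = 11482273896.94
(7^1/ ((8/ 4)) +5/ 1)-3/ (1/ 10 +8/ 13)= 267/ 62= 4.31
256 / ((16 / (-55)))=-880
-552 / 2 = -276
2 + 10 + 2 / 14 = 85 / 7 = 12.14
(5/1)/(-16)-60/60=-21/16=-1.31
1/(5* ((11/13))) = 13/55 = 0.24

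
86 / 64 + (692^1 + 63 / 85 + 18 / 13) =24591803 / 35360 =695.47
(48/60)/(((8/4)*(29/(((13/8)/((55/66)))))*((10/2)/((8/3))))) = 52/3625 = 0.01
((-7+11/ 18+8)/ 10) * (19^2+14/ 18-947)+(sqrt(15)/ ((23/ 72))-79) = -280723/ 1620+72 * sqrt(15)/ 23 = -161.16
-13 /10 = -1.30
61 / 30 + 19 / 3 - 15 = -6.63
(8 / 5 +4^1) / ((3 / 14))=392 / 15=26.13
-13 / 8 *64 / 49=-2.12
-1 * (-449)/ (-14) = -449/ 14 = -32.07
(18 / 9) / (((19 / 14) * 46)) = 14 / 437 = 0.03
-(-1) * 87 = 87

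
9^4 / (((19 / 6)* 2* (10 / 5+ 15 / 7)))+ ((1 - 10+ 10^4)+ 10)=5648332 / 551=10251.06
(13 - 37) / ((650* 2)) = -6 / 325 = -0.02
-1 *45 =-45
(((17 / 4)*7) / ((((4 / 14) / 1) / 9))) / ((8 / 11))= 82467 / 64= 1288.55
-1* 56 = -56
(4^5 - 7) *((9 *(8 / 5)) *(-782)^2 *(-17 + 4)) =-582117033888 / 5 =-116423406777.60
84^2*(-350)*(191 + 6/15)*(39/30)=-614485872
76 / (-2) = -38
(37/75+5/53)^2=5456896/15800625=0.35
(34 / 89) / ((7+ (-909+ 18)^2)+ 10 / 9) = 153 / 317952589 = 0.00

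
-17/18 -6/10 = -139/90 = -1.54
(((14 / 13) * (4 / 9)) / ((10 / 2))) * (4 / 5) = 224 / 2925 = 0.08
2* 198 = 396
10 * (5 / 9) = 50 / 9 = 5.56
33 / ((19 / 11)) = 363 / 19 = 19.11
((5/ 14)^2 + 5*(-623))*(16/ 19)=-2442060/ 931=-2623.05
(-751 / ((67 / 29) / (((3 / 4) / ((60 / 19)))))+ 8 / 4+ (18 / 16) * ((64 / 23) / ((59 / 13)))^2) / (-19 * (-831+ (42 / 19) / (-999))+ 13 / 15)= -245780304885117 / 51897727051718944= -0.00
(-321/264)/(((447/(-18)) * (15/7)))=749/32780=0.02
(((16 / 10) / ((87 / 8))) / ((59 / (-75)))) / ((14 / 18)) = -0.24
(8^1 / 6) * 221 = 884 / 3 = 294.67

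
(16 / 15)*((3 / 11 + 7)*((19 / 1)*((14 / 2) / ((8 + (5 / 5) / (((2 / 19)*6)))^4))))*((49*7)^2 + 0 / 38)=14391.28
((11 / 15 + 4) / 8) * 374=13277 / 60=221.28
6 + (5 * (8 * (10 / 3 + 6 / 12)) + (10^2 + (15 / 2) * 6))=913 / 3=304.33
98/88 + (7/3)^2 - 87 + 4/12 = -31723/396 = -80.11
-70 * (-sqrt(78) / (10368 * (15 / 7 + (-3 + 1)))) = 245 * sqrt(78) / 5184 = 0.42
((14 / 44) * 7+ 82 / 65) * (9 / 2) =44901 / 2860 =15.70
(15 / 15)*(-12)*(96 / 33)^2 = -12288 / 121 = -101.55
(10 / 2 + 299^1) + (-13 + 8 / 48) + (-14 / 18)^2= 47267 / 162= 291.77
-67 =-67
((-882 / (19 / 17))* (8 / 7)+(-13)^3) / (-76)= 58879 / 1444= 40.77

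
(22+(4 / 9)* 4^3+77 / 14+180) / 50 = 4247 / 900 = 4.72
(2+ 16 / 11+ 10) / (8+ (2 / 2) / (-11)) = 148 / 87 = 1.70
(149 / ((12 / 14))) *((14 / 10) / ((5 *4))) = 7301 / 600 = 12.17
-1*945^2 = -893025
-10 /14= -5 /7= -0.71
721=721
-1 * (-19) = 19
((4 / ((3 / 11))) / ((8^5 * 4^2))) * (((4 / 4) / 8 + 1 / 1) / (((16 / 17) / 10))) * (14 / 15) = 1309 / 4194304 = 0.00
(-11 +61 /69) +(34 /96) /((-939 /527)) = -10692809 /1036656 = -10.31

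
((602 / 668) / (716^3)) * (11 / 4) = 3311 / 490394425856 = 0.00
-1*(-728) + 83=811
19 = 19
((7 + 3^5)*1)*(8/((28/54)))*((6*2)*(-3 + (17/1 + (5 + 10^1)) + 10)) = 1805142.86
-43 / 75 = -0.57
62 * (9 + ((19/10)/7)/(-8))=155651/280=555.90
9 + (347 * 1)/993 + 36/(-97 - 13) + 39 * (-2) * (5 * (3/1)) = -63406804/54615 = -1160.98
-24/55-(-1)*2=86/55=1.56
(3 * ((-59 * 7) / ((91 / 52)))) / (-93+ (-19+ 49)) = 236 / 21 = 11.24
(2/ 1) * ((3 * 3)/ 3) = 6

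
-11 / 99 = -1 / 9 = -0.11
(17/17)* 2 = 2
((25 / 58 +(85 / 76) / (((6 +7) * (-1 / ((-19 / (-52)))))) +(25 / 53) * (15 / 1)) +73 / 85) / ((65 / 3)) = 8832197037 / 22962165200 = 0.38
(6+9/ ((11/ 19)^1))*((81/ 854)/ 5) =19197/ 46970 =0.41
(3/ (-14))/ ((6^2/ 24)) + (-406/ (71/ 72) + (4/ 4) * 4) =-202707/ 497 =-407.86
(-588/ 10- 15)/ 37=-369/ 185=-1.99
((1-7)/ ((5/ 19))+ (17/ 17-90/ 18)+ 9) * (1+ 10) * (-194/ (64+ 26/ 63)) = 5982669/ 10145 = 589.72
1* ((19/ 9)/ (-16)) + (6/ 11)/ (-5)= -1909/ 7920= -0.24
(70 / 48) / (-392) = -5 / 1344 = -0.00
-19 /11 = -1.73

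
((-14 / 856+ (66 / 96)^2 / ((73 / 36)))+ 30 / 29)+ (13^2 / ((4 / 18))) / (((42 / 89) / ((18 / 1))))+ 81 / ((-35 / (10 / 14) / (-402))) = 21078920310751 / 710363584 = 29673.42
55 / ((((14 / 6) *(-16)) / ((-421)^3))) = 12312046065 / 112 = 109928982.72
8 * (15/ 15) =8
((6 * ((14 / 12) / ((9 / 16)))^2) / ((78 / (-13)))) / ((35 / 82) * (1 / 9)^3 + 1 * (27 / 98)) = -6300224 / 404359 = -15.58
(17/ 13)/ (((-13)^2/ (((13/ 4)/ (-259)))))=-17/ 175084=-0.00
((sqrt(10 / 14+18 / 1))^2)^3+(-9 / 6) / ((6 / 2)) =4495839 / 686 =6553.70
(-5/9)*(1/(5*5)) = -1/45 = -0.02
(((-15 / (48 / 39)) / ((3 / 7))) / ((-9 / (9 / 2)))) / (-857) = -455 / 27424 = -0.02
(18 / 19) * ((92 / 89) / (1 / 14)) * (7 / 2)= 81144 / 1691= 47.99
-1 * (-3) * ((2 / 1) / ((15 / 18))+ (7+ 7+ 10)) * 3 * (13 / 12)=1287 / 5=257.40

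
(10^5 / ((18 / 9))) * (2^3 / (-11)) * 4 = -1600000 / 11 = -145454.55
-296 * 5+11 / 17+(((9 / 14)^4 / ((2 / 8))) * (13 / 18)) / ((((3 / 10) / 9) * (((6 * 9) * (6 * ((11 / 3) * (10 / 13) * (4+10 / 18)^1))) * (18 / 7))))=-248983719735 / 168305984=-1479.35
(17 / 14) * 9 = 153 / 14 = 10.93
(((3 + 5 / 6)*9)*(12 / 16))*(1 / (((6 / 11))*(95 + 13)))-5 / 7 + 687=2768875 / 4032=686.72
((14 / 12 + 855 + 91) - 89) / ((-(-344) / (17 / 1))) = 87533 / 2064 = 42.41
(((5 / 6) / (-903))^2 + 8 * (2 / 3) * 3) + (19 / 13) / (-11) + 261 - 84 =809603291495 / 4197725532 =192.87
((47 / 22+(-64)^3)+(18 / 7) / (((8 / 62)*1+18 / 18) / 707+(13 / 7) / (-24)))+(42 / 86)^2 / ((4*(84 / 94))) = -1700521179909421 / 6486188456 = -262175.73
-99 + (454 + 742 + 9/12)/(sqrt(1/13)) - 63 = -162 + 4787* sqrt(13)/4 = 4152.94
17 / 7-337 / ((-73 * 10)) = 14769 / 5110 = 2.89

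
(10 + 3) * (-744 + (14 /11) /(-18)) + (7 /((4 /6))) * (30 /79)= -75620716 /7821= -9668.93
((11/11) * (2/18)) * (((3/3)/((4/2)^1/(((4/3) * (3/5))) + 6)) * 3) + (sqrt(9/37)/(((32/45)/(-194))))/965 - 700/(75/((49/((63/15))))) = -16654/153 - 2619 * sqrt(37)/114256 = -108.99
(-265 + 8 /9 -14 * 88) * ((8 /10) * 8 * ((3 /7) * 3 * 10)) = -861760 /7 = -123108.57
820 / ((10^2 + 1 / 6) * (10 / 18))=8856 / 601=14.74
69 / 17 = 4.06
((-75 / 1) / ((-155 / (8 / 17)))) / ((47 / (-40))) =-4800 / 24769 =-0.19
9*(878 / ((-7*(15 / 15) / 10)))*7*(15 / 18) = -65850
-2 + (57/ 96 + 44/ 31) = 13/ 992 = 0.01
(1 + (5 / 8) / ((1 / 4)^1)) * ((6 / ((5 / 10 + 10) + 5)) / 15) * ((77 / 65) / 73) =1078 / 735475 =0.00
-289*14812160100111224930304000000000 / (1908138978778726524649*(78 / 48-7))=34245714151457152038862848000000000 / 82049976087485240559907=417376284362.87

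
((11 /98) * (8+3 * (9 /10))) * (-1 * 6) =-3531 /490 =-7.21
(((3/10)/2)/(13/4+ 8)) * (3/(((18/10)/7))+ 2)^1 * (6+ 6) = 164/75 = 2.19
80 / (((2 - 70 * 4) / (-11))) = 440 / 139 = 3.17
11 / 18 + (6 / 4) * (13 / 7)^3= 31546 / 3087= 10.22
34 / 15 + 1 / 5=37 / 15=2.47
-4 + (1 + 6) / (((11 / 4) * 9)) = -368 / 99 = -3.72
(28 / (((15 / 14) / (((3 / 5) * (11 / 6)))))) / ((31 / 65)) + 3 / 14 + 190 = 1630687 / 6510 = 250.49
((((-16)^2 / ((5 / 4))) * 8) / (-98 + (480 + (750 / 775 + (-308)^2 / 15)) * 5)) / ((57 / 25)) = 0.02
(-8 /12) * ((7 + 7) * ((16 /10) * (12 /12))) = -224 /15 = -14.93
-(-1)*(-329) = -329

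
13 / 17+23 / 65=1236 / 1105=1.12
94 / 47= 2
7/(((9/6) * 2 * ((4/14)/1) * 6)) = 49/36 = 1.36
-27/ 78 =-9/ 26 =-0.35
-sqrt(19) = -4.36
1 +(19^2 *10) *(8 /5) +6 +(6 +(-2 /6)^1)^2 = 52336 /9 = 5815.11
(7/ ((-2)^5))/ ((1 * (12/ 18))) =-0.33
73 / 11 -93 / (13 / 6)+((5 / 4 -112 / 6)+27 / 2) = -68989 / 1716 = -40.20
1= 1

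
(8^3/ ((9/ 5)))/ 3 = 2560/ 27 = 94.81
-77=-77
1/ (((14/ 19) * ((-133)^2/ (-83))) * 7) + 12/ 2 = 547345/ 91238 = 6.00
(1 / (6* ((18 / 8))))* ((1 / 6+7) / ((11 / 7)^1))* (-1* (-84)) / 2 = 4214 / 297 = 14.19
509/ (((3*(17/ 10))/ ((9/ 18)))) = 2545/ 51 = 49.90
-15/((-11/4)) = 60/11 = 5.45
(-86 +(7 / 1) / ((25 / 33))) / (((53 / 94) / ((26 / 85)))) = -4690036 / 112625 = -41.64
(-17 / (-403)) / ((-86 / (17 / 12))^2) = 0.00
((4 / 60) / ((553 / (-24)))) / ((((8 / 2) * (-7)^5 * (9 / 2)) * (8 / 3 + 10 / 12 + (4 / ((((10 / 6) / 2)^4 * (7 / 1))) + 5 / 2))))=250 / 187814645109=0.00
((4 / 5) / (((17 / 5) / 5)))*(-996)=-19920 / 17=-1171.76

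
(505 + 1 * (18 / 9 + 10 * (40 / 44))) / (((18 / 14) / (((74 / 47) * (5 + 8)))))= 38228918 / 4653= 8215.97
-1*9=-9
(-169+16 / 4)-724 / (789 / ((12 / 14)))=-305213 / 1841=-165.79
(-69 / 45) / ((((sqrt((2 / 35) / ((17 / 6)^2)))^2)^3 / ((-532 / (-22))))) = -633150762121325 / 6158592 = -102807713.54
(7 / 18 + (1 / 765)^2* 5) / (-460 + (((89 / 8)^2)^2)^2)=763673706496 / 460757133466346579445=0.00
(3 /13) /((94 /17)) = 51 /1222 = 0.04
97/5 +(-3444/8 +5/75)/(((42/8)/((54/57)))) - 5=-42076/665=-63.27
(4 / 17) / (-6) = -2 / 51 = -0.04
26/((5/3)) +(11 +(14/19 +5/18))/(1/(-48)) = -159914/285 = -561.10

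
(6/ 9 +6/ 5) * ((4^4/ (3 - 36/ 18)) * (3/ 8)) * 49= 43904/ 5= 8780.80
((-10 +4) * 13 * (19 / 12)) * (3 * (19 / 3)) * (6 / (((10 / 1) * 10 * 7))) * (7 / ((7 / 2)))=-40.23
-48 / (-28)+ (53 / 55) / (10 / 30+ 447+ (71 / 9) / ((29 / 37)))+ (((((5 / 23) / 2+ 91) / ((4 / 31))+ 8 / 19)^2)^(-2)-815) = -198750091666397984611666669012579592 / 244379807771003877011365204618355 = -813.28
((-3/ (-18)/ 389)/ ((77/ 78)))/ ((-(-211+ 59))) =0.00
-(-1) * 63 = 63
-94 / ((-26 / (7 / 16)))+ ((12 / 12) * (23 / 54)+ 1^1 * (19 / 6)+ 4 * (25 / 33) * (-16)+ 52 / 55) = -13085723 / 308880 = -42.37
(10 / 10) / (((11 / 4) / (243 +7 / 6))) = 2930 / 33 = 88.79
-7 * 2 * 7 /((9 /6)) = -65.33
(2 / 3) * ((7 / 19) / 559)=14 / 31863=0.00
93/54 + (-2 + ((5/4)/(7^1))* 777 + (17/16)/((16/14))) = 160591/1152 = 139.40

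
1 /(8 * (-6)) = -1 /48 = -0.02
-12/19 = -0.63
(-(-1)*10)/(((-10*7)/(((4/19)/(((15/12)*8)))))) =-2/665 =-0.00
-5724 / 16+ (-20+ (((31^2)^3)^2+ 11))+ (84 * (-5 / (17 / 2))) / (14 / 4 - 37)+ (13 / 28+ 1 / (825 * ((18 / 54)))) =1727009728165178692357648 / 2192575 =787662783788549396.19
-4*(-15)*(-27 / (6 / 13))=-3510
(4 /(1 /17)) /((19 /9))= 612 /19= 32.21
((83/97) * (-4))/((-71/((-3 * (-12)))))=11952/6887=1.74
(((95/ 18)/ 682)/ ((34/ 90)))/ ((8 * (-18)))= -475/ 3339072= -0.00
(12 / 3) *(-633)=-2532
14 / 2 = 7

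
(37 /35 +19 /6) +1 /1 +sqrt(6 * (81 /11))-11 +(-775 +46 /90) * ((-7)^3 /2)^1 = 9 * sqrt(66) /11 +83676013 /630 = 132825.72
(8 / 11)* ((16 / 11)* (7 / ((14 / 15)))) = 7.93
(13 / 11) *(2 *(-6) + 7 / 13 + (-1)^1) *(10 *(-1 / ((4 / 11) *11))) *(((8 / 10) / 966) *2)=108 / 1771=0.06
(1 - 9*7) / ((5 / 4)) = -248 / 5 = -49.60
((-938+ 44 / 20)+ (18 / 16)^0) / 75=-1558 / 125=-12.46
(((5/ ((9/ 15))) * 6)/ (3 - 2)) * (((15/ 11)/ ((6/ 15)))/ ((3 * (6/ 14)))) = 4375/ 33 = 132.58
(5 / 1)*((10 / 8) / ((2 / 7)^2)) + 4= 1289 / 16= 80.56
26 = 26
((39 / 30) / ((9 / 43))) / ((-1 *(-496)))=559 / 44640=0.01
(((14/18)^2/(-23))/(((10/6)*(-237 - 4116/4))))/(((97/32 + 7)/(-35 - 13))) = -12544/210304755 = -0.00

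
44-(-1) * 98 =142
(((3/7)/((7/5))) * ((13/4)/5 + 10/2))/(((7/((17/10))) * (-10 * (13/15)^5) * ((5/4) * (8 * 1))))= -35010225/4075311968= -0.01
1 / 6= 0.17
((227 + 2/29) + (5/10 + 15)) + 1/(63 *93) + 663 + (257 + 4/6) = 395293117/339822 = 1163.24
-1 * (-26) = 26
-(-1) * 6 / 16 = 3 / 8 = 0.38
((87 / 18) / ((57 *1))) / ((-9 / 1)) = -29 / 3078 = -0.01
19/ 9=2.11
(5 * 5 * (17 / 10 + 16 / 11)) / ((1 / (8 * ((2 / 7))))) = 180.26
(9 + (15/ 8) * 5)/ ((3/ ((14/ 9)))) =343/ 36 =9.53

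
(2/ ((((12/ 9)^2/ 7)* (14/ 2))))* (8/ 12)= 3/ 4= 0.75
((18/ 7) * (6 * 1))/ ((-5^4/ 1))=-108/ 4375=-0.02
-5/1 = -5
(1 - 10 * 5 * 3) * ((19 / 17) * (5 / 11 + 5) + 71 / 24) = -6054913 / 4488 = -1349.13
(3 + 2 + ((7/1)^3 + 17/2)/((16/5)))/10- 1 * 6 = 5.48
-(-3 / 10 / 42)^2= -1 / 19600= -0.00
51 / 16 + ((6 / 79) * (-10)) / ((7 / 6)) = 22443 / 8848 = 2.54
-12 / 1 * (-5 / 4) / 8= 15 / 8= 1.88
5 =5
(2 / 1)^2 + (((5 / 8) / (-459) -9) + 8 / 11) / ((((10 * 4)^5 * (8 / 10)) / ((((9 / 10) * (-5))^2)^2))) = 7843267267699 / 1960837120000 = 4.00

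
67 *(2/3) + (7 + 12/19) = 2981/57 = 52.30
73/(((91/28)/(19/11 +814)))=2620116/143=18322.49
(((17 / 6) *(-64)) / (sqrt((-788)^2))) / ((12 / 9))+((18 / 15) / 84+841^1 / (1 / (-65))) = -753832533 / 13790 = -54665.16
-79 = -79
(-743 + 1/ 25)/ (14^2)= -9287/ 2450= -3.79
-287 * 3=-861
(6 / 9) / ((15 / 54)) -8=-28 / 5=-5.60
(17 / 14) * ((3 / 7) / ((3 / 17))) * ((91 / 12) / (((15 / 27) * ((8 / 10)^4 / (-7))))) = -1408875 / 2048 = -687.93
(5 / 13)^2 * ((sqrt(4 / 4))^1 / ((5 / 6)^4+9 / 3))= 32400 / 762697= 0.04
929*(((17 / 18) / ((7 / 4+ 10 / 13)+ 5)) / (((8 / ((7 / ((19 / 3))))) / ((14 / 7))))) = 84539 / 2622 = 32.24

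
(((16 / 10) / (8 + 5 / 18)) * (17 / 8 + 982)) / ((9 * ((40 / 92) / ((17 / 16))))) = 3078343 / 59600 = 51.65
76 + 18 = 94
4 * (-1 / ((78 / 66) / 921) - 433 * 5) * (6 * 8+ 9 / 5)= -586506.09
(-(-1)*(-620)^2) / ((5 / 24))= 1845120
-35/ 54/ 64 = -0.01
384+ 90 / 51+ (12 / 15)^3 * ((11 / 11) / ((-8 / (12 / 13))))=10655118 / 27625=385.71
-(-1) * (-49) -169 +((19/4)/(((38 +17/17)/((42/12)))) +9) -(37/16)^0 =-65387/312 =-209.57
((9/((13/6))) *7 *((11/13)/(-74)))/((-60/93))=64449/125060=0.52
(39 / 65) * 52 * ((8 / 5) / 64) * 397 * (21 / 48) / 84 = 5161 / 3200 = 1.61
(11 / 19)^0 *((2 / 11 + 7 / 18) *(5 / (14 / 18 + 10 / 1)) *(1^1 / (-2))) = -565 / 4268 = -0.13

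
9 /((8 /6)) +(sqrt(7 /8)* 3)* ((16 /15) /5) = 4* sqrt(14) /25 +27 /4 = 7.35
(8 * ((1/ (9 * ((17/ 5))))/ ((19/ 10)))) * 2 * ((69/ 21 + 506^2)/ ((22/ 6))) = 477940000/ 24871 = 19216.76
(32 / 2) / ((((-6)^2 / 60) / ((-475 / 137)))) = -38000 / 411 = -92.46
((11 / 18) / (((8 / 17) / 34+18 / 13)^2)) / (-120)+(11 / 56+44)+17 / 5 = 3972944783351 / 83476056384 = 47.59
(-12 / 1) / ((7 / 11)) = -18.86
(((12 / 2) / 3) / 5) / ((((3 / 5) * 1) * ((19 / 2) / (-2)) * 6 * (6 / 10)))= -20 / 513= -0.04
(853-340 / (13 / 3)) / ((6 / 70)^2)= 105423.29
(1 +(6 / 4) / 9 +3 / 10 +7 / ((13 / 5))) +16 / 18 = 2953 / 585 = 5.05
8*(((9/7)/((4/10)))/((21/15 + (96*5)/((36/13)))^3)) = 607500/126037303427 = 0.00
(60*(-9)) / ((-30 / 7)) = 126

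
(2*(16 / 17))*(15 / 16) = 30 / 17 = 1.76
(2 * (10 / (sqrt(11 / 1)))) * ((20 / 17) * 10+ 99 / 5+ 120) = 51532 * sqrt(11) / 187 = 913.97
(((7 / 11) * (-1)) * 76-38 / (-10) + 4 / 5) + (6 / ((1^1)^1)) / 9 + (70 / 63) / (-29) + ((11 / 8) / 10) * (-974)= -20333603 / 114840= -177.06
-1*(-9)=9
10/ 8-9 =-31/ 4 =-7.75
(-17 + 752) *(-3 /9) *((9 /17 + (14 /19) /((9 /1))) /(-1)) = 435365 /2907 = 149.76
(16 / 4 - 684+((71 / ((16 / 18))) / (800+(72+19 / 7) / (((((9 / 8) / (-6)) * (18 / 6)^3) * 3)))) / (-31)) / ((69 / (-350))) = 3449.29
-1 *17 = -17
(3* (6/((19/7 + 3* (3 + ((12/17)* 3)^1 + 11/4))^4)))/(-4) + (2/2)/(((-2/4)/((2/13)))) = -98505740884726660/320133897488358733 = -0.31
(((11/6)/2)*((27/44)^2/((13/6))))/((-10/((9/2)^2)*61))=-59049/11165440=-0.01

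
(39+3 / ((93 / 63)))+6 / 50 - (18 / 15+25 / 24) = 723737 / 18600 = 38.91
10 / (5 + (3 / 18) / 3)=180 / 91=1.98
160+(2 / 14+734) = 6259 / 7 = 894.14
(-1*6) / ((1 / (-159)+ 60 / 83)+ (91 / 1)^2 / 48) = -1266912 / 36579431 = -0.03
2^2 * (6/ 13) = 24/ 13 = 1.85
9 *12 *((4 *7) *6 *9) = 163296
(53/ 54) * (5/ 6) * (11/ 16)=2915/ 5184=0.56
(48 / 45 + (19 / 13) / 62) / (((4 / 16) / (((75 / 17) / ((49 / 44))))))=118360 / 6851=17.28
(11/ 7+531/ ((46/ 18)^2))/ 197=306896/ 729491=0.42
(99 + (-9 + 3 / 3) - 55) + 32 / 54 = 988 / 27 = 36.59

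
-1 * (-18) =18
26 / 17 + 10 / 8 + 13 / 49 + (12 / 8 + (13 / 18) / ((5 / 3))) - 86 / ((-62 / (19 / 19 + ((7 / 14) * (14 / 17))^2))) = 173849141 / 26339460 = 6.60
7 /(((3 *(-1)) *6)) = -7 /18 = -0.39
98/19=5.16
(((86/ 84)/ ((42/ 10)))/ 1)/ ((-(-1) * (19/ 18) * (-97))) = -215/ 90307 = -0.00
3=3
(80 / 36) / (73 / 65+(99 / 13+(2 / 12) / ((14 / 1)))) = 36400 / 143331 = 0.25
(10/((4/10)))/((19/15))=375/19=19.74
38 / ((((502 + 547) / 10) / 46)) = 17480 / 1049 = 16.66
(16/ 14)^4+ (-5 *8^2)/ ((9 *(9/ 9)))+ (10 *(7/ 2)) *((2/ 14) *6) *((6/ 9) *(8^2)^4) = 335544286.15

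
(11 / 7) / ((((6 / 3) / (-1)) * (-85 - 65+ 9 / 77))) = 121 / 23082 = 0.01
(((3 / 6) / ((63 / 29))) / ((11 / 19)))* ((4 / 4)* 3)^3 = 1653 / 154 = 10.73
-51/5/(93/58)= -986/155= -6.36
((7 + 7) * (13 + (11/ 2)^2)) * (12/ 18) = 1211/ 3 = 403.67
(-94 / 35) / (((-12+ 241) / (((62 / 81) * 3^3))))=-5828 / 24045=-0.24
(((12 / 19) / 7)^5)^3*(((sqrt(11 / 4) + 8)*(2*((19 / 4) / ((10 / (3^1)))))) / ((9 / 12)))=7703510787293184*sqrt(11) / 18966666938049707442800791575515 + 123256172596690944 / 18966666938049707442800791575515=0.00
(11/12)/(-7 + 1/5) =-55/408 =-0.13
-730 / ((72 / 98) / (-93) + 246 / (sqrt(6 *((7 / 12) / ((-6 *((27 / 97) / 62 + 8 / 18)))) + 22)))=-1627762577843465 *sqrt(22) / 565487361902646-557766599915 / 282743680951323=-13.50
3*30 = 90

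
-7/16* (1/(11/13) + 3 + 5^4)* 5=-242235/176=-1376.34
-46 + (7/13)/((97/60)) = -57586/1261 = -45.67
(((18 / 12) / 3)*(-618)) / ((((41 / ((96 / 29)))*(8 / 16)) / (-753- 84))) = 41764.12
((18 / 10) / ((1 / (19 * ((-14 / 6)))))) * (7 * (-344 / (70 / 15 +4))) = 1441188 / 65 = 22172.12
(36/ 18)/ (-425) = -2/ 425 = -0.00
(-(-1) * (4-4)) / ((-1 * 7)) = 0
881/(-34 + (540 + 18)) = 881/524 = 1.68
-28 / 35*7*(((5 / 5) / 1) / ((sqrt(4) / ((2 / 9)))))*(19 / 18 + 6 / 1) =-1778 / 405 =-4.39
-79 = -79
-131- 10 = -141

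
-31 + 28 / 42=-91 / 3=-30.33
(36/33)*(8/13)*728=5376/11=488.73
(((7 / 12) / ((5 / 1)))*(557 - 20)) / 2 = 1253 / 40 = 31.32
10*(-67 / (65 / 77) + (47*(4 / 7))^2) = 4089138 / 637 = 6419.37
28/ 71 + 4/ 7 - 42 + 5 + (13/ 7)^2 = -113364/ 3479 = -32.59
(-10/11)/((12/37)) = -185/66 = -2.80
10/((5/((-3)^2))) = 18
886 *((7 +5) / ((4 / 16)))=42528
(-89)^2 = 7921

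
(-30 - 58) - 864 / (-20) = -224 / 5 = -44.80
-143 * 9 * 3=-3861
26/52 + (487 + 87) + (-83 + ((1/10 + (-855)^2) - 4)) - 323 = 731189.60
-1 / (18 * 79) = -1 / 1422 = -0.00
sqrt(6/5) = 1.10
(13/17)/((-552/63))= -273/3128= -0.09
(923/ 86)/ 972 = 923/ 83592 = 0.01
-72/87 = -24/29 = -0.83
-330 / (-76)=165 / 38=4.34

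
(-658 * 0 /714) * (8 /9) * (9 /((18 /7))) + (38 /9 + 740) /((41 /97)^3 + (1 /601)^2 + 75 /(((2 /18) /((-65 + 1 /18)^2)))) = 8832207860114216 /33787374381389221059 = 0.00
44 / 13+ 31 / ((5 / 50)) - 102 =2748 / 13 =211.38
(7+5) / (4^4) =3 / 64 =0.05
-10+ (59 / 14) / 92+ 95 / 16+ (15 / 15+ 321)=819125 / 2576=317.98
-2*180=-360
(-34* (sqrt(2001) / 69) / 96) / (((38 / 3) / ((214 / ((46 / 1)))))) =-1819* sqrt(2001) / 964896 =-0.08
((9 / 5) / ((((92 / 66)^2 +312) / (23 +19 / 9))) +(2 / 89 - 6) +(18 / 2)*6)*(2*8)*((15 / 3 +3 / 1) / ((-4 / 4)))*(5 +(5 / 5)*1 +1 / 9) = -2579443759552 / 68462271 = -37676.87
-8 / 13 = -0.62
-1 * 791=-791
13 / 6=2.17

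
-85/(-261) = 85/261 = 0.33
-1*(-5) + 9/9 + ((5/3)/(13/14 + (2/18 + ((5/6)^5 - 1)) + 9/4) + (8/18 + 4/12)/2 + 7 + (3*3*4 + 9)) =155611817/2637126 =59.01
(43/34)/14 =43/476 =0.09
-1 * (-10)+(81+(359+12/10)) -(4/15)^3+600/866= 660357188/1461375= 451.87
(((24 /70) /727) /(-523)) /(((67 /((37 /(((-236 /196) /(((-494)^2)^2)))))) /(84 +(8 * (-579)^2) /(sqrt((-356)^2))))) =125484936621472681344 /668841057785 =187615480.78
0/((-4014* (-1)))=0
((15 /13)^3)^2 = 11390625 /4826809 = 2.36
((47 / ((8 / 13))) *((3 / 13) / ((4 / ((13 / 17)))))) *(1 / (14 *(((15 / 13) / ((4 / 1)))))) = 7943 / 9520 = 0.83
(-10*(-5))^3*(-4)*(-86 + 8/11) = 469000000/11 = 42636363.64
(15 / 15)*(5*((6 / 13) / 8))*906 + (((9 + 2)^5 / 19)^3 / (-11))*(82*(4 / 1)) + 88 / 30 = -48577598711261238449 / 2675010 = -18159782098482.34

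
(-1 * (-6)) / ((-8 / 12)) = -9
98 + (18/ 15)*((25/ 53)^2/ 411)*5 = 37714884/ 384833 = 98.00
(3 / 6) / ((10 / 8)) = 2 / 5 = 0.40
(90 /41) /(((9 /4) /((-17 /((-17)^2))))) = -0.06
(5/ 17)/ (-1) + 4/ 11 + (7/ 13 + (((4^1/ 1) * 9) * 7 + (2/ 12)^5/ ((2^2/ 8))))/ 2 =2388241423/ 18903456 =126.34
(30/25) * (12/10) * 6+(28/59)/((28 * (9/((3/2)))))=76489/8850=8.64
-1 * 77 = -77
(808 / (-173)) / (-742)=404 / 64183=0.01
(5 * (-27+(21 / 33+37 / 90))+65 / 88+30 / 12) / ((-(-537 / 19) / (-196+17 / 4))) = 1460316611 / 1701216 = 858.40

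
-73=-73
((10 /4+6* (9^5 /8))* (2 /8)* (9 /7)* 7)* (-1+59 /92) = -52615629 /1472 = -35744.31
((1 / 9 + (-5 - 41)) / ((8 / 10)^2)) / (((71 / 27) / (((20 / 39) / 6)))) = -51625 / 22152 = -2.33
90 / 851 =0.11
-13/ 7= -1.86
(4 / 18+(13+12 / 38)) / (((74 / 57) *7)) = 2315 / 1554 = 1.49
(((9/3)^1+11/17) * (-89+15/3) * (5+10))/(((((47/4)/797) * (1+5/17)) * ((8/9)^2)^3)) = -4136048527905/8470528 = -488286.98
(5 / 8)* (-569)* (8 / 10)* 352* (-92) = 9213248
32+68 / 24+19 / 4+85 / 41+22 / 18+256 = 441145 / 1476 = 298.88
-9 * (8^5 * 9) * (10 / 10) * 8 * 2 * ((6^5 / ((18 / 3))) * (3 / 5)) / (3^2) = -18345885696 / 5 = -3669177139.20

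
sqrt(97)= 9.85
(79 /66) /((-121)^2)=79 /966306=0.00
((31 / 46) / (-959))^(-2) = 1946044996 / 961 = 2025020.81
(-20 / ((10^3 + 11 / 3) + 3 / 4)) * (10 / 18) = -400 / 36159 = -0.01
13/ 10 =1.30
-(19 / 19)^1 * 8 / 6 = -4 / 3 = -1.33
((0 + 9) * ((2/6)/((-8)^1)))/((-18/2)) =1/24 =0.04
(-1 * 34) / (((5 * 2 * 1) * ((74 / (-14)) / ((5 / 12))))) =119 / 444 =0.27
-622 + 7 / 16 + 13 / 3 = -29627 / 48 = -617.23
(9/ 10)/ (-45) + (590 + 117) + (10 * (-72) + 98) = 4249/ 50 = 84.98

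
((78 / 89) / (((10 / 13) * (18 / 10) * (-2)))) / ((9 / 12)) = -338 / 801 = -0.42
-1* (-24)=24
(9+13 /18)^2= 30625 /324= 94.52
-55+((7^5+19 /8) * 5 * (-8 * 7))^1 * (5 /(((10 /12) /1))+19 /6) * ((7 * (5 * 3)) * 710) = -3216389859430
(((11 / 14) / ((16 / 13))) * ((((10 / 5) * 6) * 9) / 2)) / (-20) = -3861 / 2240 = -1.72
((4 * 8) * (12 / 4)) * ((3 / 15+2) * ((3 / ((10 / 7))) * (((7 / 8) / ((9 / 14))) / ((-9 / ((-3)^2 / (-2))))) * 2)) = 15092 / 25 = 603.68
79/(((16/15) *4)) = 1185/64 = 18.52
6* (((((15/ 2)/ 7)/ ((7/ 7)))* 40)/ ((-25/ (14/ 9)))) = -16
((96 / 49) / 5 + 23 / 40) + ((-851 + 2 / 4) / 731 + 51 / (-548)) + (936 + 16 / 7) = 36823494699 / 39257624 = 938.00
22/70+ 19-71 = -1809/35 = -51.69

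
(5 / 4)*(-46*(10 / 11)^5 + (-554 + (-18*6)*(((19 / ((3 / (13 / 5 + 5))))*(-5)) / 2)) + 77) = 10057987345 / 644204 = 15613.05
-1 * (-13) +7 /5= 72 /5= 14.40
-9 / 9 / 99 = -1 / 99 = -0.01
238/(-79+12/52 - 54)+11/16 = -15259/13808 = -1.11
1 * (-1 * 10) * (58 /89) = -580 /89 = -6.52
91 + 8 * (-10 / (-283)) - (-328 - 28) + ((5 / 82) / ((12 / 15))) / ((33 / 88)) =15576538 / 34809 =447.49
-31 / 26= -1.19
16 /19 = 0.84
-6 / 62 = -3 / 31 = -0.10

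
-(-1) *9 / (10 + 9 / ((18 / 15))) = 18 / 35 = 0.51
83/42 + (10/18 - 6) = -437/126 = -3.47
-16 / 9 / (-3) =16 / 27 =0.59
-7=-7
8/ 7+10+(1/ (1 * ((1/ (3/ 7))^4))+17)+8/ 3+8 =279788/ 7203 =38.84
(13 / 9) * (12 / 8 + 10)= 299 / 18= 16.61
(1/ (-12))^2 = 0.01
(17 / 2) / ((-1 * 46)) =-17 / 92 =-0.18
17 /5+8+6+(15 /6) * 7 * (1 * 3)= 699 /10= 69.90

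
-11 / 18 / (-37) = 11 / 666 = 0.02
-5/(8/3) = -15/8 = -1.88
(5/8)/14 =0.04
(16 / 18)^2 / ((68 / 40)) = 640 / 1377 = 0.46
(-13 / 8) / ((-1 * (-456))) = -13 / 3648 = -0.00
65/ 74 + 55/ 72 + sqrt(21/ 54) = sqrt(14)/ 6 + 4375/ 2664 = 2.27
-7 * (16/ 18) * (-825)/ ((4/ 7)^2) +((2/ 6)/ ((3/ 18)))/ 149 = 14054437/ 894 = 15720.85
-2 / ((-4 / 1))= 0.50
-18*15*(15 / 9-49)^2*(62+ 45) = -64726440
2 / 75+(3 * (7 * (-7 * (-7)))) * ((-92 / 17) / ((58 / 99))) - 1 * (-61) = -349198489 / 36975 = -9444.18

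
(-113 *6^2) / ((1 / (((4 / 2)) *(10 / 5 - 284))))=2294352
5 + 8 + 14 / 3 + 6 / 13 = 707 / 39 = 18.13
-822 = -822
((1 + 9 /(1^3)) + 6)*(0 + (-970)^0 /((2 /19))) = 152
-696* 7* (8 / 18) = -6496 / 3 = -2165.33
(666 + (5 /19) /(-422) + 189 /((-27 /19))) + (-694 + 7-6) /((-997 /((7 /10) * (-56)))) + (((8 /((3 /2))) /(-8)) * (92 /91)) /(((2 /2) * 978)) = 2698607775311557 /5335839045810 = 505.75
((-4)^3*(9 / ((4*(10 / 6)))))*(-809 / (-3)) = -116496 / 5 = -23299.20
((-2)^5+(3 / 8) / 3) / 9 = -85 / 24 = -3.54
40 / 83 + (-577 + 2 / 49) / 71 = -7.64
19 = 19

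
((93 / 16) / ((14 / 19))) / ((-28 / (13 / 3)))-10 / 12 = -38651 / 18816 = -2.05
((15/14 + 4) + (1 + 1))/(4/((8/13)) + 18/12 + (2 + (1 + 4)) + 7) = 9/28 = 0.32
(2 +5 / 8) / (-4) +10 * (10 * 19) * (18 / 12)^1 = 91179 / 32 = 2849.34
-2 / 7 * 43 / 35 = -86 / 245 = -0.35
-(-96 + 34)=62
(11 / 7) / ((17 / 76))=836 / 119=7.03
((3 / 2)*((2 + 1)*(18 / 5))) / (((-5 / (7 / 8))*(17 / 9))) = -5103 / 3400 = -1.50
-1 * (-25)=25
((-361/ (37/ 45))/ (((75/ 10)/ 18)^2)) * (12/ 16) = -350892/ 185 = -1896.71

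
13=13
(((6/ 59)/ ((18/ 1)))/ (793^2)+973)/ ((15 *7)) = 21660200726/ 2337431733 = 9.27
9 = 9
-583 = -583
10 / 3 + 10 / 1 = 40 / 3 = 13.33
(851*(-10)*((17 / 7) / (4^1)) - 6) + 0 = -72419 / 14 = -5172.79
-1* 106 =-106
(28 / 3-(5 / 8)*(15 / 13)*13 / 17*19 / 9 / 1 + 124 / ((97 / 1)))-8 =19095 / 13192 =1.45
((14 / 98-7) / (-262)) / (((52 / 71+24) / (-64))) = -27264 / 402563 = -0.07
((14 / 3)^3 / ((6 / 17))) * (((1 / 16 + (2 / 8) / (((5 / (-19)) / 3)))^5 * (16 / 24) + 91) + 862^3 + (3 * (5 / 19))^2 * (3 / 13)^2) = 1119953329180637401680303703 / 6072396595200000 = 184433495346.12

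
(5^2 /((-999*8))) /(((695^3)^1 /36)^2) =-6 /166790205179348125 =-0.00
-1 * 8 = -8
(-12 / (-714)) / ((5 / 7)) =0.02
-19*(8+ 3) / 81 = -209 / 81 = -2.58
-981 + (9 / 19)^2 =-354060 / 361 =-980.78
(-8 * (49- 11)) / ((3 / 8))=-2432 / 3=-810.67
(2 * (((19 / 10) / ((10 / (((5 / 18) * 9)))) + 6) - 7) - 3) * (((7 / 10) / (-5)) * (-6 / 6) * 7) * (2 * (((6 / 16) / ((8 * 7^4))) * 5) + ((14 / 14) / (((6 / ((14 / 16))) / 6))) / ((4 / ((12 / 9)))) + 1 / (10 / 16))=-7.51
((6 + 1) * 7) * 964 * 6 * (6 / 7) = 242928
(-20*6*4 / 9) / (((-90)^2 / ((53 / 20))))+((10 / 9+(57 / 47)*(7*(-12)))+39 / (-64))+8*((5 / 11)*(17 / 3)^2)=3091452047 / 201009600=15.38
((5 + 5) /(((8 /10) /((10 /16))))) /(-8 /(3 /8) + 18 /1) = -75 /32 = -2.34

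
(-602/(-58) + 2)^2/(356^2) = 128881/106584976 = 0.00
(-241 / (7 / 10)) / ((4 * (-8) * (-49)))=-1205 / 5488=-0.22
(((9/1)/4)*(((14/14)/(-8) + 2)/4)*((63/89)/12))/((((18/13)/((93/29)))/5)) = 1904175/2642944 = 0.72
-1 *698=-698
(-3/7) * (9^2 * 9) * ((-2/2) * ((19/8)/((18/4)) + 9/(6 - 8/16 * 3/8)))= 80433/124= 648.65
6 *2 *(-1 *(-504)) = 6048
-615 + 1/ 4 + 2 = -2451/ 4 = -612.75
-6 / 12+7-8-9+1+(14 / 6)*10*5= 643 / 6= 107.17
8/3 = 2.67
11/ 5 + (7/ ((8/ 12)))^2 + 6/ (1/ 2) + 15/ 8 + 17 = 5733/ 40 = 143.32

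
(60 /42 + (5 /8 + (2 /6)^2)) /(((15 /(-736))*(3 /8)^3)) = -51390464 /25515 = -2014.13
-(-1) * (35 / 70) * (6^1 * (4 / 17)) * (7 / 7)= 0.71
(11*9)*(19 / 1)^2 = 35739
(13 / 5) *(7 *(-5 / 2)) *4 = -182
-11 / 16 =-0.69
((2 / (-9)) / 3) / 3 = -2 / 81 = -0.02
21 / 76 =0.28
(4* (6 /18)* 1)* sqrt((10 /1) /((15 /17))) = 4* sqrt(102) /9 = 4.49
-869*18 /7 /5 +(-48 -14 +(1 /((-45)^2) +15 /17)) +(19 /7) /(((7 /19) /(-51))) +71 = -1370994232 /1686825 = -812.77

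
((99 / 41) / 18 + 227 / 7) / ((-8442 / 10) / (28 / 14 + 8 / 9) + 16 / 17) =-20653555 / 184751371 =-0.11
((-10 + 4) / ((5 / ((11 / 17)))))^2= 4356 / 7225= 0.60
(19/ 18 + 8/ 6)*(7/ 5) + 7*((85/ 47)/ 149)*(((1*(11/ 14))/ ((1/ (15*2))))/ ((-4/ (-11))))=11158181/ 1260540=8.85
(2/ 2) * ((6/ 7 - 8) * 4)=-200/ 7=-28.57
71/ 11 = 6.45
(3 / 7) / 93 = 1 / 217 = 0.00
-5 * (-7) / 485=7 / 97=0.07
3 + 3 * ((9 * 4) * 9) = 975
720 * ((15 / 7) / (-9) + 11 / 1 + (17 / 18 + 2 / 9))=60120 / 7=8588.57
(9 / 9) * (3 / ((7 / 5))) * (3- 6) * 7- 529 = -574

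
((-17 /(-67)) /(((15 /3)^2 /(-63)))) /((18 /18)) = -1071 /1675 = -0.64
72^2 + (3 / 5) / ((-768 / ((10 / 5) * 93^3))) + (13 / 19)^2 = 907446643 / 231040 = 3927.66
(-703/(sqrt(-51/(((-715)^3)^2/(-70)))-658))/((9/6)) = 51392938025 * sqrt(3570)/17354387592772398917679 + 1765832172198436306250/2479198227538914131097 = 0.71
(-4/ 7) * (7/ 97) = -4/ 97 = -0.04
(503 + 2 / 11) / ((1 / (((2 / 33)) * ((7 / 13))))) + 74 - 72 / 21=957872 / 11011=86.99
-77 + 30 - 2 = -49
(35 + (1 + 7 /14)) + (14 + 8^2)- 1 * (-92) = 413 /2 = 206.50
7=7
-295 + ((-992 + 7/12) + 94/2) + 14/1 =-14705/12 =-1225.42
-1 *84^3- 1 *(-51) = -592653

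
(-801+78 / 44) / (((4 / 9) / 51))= -8070597 / 88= -91711.33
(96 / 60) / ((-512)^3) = -0.00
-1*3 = -3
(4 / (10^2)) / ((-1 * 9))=-0.00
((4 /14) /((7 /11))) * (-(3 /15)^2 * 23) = -506 /1225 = -0.41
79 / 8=9.88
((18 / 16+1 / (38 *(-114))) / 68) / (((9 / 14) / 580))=9891175 / 662796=14.92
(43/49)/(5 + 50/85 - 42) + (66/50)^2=32573584/18956875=1.72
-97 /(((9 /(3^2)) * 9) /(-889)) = 86233 /9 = 9581.44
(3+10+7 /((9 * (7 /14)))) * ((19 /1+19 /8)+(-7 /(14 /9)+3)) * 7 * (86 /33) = 2089843 /396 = 5277.38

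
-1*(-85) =85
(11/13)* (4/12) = 11/39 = 0.28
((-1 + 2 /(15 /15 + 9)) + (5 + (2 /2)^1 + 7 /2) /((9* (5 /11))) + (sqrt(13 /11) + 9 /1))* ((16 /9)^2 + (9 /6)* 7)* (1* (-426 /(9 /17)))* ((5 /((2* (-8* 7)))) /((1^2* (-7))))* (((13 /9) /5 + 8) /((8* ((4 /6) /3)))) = -943512145021 /274337280-996316943* sqrt(143) /33530112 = -3794.57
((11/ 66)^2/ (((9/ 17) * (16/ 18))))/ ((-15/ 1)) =-17/ 4320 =-0.00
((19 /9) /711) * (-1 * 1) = -19 /6399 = -0.00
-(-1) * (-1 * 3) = -3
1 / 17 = 0.06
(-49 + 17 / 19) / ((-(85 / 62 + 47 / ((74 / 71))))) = 524179 / 506312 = 1.04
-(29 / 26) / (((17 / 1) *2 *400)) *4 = -29 / 88400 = -0.00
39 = 39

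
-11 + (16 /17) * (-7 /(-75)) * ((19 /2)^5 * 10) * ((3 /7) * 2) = 4951263 /85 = 58250.15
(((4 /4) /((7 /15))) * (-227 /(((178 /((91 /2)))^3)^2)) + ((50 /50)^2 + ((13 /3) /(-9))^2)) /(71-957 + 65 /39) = -1626630472901290453 /1312331373262628941824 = -0.00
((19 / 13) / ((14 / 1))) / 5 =19 / 910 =0.02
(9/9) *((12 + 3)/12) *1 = 1.25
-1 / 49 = -0.02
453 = 453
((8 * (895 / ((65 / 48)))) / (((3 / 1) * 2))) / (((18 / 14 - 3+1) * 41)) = -80192 / 2665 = -30.09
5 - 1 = 4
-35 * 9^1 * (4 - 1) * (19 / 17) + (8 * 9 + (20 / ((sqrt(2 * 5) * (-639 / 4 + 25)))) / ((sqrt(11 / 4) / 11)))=-984.49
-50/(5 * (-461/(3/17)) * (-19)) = -0.00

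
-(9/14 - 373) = 5213/14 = 372.36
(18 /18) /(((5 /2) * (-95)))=-2 /475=-0.00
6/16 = 3/8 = 0.38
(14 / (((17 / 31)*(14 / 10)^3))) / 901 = 7750 / 750533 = 0.01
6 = 6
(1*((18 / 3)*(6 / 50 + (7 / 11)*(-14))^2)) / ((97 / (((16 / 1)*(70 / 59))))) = 7851498816 / 86560375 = 90.71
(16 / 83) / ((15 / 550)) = 1760 / 249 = 7.07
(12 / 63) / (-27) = -4 / 567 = -0.01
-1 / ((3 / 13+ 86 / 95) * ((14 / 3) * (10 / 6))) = -2223 / 19642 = -0.11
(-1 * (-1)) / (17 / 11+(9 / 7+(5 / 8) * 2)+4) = 0.12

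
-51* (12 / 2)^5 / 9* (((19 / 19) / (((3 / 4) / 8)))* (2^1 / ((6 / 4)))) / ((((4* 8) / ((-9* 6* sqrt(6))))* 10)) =528768* sqrt(6) / 5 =259042.36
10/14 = 5/7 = 0.71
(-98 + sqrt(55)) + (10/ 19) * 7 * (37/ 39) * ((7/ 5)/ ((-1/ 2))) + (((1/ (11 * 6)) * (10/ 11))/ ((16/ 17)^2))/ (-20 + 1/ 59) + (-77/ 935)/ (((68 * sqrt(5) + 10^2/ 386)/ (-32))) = -112380922099040340301/ 1042614740024402688 + 8343776 * sqrt(5)/ 1076492975 + sqrt(55) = -100.35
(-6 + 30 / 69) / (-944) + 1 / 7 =1413 / 9499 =0.15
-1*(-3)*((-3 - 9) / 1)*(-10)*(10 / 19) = 3600 / 19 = 189.47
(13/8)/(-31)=-13/248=-0.05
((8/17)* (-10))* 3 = -14.12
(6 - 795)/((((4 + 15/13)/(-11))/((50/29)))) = 5641350/1943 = 2903.42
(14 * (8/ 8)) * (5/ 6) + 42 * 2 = 287/ 3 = 95.67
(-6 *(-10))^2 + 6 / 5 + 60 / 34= 306252 / 85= 3602.96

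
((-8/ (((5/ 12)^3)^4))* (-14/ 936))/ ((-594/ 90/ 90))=-83216937517056/ 1396484375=-59590.31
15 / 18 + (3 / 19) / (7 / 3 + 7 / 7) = 0.88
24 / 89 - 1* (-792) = 70512 / 89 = 792.27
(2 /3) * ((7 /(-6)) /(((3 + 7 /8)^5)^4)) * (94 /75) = -0.00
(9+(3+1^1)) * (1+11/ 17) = 364/ 17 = 21.41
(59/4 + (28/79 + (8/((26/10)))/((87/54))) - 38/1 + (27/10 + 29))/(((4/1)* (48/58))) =2127349/657280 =3.24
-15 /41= -0.37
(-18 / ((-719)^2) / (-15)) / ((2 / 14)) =42 / 2584805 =0.00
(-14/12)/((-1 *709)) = 7/4254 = 0.00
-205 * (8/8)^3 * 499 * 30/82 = -37425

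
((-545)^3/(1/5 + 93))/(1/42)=-16997255625/233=-72949594.96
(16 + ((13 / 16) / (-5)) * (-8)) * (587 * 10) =101551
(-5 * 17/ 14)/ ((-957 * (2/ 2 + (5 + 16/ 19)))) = 323/ 348348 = 0.00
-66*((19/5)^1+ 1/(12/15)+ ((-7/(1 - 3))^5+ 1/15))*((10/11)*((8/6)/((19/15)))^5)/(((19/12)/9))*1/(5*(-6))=366567840000/47045881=7791.71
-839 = -839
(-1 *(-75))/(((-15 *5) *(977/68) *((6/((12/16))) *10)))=-17/19540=-0.00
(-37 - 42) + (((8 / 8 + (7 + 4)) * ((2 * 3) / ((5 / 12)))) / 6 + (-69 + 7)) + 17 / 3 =-1598 / 15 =-106.53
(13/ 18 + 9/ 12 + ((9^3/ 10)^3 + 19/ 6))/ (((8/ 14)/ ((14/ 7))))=24407783057/ 18000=1355987.95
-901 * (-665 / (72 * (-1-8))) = -924.64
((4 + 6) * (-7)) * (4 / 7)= -40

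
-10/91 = -0.11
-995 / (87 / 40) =-39800 / 87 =-457.47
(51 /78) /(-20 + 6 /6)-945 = -466847 /494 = -945.03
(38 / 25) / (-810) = -19 / 10125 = -0.00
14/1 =14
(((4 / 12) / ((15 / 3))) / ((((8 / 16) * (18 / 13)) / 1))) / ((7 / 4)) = 0.06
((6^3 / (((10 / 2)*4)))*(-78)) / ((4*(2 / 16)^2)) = -67392 / 5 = -13478.40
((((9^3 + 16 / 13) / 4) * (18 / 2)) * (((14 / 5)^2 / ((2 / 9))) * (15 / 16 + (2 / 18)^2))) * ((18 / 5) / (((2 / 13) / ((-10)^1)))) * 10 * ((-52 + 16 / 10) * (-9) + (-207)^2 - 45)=-139329333959508 / 25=-5573173358380.32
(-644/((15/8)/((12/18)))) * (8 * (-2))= 164864/45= 3663.64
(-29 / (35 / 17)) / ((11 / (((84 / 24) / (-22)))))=493 / 2420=0.20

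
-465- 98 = -563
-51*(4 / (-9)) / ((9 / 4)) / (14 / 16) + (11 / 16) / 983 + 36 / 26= 498447347 / 38643696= 12.90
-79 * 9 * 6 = -4266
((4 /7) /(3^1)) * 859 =3436 /21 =163.62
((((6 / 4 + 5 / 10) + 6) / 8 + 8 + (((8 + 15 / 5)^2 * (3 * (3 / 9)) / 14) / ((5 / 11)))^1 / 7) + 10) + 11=16031 / 490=32.72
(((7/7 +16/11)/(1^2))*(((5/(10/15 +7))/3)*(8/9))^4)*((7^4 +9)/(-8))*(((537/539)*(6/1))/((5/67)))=-3699600640000/44797786803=-82.58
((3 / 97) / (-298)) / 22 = -3 / 635932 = -0.00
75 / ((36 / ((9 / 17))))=75 / 68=1.10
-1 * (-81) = 81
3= 3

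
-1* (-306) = 306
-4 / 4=-1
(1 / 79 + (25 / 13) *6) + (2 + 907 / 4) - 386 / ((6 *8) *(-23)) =136425877 / 566904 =240.65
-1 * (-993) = 993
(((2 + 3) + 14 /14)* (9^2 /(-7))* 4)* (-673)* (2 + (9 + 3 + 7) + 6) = 35324424 /7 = 5046346.29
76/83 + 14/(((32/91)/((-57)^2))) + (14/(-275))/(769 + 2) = 36421462598783/281569200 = 129351.73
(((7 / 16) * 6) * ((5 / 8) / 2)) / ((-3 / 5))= -175 / 128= -1.37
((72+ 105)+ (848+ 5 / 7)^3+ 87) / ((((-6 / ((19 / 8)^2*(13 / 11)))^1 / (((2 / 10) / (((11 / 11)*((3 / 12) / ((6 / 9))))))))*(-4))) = 984077719110889 / 10866240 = 90562855.15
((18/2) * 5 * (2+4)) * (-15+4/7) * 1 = -27270/7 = -3895.71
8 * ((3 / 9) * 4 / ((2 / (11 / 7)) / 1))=176 / 21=8.38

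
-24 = -24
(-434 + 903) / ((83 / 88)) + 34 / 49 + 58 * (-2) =1553378 / 4067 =381.95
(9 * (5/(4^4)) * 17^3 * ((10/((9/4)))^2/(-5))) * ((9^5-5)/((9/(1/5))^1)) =-362603965/81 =-4476592.16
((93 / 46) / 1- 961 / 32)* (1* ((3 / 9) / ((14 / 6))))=-2945 / 736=-4.00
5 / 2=2.50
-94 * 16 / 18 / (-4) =188 / 9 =20.89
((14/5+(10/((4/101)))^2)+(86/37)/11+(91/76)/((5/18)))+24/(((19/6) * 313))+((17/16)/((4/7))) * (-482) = 24346563704401/387268640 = 62867.38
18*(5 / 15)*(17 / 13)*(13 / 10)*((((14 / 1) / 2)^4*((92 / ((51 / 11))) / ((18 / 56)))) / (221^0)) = 68034736 / 45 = 1511883.02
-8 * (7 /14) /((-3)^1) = 4 /3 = 1.33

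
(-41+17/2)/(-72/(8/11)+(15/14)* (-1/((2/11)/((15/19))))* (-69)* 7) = -2470/163251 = -0.02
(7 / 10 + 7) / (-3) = -77 / 30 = -2.57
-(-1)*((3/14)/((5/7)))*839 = 2517/10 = 251.70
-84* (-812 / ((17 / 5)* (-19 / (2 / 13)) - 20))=-682080 / 4399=-155.05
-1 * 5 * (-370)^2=-684500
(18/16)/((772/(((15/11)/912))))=45/20652544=0.00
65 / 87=0.75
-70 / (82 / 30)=-1050 / 41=-25.61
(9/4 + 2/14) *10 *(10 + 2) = 2010/7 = 287.14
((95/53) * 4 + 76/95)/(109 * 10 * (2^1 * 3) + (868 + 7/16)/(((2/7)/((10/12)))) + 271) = 405504/475419805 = 0.00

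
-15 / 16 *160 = -150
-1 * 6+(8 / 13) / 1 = -5.38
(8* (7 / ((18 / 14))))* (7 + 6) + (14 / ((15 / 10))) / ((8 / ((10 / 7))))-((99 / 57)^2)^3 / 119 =28602105025408 / 50386138551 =567.66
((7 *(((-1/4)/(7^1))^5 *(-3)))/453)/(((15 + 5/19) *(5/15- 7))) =-57/2153262899200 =-0.00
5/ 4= 1.25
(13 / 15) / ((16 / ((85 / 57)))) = 221 / 2736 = 0.08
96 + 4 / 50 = 2402 / 25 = 96.08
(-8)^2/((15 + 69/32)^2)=65536/301401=0.22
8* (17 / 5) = 136 / 5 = 27.20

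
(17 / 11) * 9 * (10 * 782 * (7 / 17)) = 492660 / 11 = 44787.27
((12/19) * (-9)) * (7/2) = -378/19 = -19.89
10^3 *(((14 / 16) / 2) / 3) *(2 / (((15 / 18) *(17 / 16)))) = 5600 / 17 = 329.41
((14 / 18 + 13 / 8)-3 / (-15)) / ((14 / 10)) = 937 / 504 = 1.86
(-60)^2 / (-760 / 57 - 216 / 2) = -2700 / 91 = -29.67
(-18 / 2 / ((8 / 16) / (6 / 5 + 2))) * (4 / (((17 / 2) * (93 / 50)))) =-7680 / 527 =-14.57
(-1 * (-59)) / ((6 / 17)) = 1003 / 6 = 167.17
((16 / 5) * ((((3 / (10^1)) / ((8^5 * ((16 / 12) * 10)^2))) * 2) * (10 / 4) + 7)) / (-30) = -734003227 / 983040000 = -0.75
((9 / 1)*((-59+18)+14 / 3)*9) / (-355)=8.29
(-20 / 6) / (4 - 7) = 10 / 9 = 1.11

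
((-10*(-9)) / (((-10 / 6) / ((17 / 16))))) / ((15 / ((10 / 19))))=-2.01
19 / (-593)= -19 / 593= -0.03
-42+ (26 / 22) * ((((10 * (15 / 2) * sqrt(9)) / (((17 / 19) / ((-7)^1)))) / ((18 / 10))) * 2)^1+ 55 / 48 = -2352.35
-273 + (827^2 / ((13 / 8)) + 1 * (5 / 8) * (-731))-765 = 419384.51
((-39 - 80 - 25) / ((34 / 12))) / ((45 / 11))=-1056 / 85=-12.42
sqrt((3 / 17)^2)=3 / 17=0.18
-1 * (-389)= 389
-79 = -79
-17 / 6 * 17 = -289 / 6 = -48.17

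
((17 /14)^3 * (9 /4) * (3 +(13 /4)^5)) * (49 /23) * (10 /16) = 82766486025 /42205184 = 1961.05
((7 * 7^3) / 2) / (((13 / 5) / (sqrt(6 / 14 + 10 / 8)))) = 1715 * sqrt(329) / 52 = 598.22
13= 13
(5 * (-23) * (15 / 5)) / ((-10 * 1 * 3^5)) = 23 / 162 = 0.14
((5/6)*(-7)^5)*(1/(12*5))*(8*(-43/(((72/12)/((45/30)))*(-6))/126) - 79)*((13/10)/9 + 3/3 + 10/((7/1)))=16579453457/349920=47380.70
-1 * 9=-9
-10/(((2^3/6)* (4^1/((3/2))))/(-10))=225/8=28.12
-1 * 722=-722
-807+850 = 43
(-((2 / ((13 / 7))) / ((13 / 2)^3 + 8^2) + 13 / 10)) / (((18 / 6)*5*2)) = -0.04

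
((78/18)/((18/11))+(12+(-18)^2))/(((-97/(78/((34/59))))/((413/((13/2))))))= -445599329/14841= -30024.89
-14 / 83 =-0.17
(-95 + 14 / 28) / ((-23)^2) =-189 / 1058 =-0.18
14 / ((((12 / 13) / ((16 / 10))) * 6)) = 4.04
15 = 15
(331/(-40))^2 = 109561/1600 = 68.48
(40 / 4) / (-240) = -1 / 24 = -0.04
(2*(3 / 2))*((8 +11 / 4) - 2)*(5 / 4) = 525 / 16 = 32.81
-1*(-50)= 50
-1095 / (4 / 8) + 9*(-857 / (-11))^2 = 6345051 / 121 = 52438.44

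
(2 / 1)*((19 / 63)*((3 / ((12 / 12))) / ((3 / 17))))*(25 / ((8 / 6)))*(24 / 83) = 32300 / 581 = 55.59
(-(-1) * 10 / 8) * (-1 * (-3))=15 / 4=3.75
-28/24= -7/6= -1.17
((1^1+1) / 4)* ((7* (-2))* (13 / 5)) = -91 / 5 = -18.20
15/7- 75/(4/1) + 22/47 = -21239/1316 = -16.14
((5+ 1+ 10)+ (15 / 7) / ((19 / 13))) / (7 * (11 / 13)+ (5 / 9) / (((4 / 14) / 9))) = 60398 / 80997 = 0.75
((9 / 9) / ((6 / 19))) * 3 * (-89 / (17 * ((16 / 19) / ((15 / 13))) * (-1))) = 481935 / 7072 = 68.15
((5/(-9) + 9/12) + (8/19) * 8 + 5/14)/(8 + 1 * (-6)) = 18769/9576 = 1.96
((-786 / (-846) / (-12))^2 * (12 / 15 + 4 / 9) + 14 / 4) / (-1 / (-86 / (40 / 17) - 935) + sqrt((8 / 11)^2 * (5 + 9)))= -7377750131059 / 15132789621960156 + 1448051139359671 * sqrt(14) / 4203552672766710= 1.29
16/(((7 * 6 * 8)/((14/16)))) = 1/24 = 0.04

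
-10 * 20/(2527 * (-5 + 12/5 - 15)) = 125/27797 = 0.00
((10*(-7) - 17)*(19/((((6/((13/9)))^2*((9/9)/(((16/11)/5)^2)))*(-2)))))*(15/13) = 229216/49005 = 4.68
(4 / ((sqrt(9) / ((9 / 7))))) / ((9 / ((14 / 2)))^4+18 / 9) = 4116 / 11363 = 0.36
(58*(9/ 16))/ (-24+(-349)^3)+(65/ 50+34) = 60022103771/ 1700342920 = 35.30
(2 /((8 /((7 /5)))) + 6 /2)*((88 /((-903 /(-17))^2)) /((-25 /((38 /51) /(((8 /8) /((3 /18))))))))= -476102 /917335125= -0.00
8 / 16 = 0.50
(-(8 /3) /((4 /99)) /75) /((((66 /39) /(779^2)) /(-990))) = 1562008734 /5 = 312401746.80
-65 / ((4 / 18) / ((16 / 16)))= -585 / 2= -292.50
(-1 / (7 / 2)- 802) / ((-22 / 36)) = 101088 / 77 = 1312.83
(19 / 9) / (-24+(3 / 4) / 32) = -2432 / 27621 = -0.09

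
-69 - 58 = -127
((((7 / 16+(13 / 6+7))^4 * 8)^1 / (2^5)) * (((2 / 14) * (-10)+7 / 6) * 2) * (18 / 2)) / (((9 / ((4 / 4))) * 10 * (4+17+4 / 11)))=-5.22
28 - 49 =-21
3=3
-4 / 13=-0.31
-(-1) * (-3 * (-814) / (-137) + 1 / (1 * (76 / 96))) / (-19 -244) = 43110 / 684589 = 0.06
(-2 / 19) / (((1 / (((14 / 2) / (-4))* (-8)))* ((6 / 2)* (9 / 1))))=-28 / 513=-0.05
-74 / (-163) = 74 / 163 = 0.45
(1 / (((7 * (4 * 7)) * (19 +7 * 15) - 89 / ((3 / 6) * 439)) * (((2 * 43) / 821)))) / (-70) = -360419 / 64229053560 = -0.00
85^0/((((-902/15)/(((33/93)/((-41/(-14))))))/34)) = -3570/52111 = -0.07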